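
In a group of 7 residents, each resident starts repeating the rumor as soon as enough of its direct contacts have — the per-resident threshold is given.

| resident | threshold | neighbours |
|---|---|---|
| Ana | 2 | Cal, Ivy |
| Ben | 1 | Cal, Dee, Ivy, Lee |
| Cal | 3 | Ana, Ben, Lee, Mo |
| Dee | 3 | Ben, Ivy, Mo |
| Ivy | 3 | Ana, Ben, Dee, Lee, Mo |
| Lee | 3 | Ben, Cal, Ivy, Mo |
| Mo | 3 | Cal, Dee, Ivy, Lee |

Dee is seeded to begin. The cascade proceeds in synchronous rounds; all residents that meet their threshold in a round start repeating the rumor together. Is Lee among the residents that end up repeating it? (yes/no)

Round 1 — Dee starts repeating the rumor (initial).
Round 2 — checking thresholds:
  Ben: 1 of 4 neighbours ≥ 1, starts repeating the rumor.
  Ivy: 1 of 5 neighbours < 3, holds.
  Mo: 1 of 4 neighbours < 3, holds.
Round 3 — no new spreads; cascade stops.

no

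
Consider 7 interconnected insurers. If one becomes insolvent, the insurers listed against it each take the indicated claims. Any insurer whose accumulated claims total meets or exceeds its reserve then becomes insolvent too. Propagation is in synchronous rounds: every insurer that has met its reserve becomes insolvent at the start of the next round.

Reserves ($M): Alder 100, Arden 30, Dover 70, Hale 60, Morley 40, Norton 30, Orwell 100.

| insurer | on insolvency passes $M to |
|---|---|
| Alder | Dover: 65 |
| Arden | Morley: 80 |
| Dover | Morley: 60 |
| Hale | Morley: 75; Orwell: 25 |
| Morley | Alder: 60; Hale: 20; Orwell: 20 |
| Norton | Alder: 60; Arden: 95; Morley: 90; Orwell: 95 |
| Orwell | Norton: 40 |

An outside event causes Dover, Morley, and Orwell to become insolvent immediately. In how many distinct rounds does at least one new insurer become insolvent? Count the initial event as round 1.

Round 1 — Dover, Morley, Orwell become insolvent (initial).
  Alder: +60 → 60 < 100
  Hale: +20 → 20 < 60
  Norton: +40 → 40 ≥ 30
Round 2 — Norton becomes insolvent.
  Alder: +60 → 120 ≥ 100
  Arden: +95 → 95 ≥ 30
Round 3 — Alder, Arden become insolvent.
No further insolvencies.

3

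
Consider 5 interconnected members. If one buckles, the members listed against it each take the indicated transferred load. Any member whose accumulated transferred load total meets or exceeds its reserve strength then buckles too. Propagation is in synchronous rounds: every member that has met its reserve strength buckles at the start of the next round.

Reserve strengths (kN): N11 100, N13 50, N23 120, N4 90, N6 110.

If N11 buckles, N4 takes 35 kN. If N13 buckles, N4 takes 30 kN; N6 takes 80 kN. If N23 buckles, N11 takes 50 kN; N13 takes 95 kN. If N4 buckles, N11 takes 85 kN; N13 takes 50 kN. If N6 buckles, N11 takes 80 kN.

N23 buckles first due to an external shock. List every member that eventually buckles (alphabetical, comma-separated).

Round 1 — N23 buckles (initial).
  N11: +50 → 50 < 100
  N13: +95 → 95 ≥ 50
Round 2 — N13 buckles.
  N4: +30 → 30 < 90
  N6: +80 → 80 < 110
No further bucklings.

N13, N23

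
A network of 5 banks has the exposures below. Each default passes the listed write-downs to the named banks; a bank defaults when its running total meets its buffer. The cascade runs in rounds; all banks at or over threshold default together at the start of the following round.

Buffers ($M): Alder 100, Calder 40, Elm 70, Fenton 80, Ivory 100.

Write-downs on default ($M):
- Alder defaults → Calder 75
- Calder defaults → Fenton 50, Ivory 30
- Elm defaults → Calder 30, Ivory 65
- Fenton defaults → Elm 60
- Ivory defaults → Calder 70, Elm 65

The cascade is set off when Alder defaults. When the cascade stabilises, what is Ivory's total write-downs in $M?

Round 1 — Alder defaults (initial).
  Calder: +75 → 75 ≥ 40
Round 2 — Calder defaults.
  Fenton: +50 → 50 < 80
  Ivory: +30 → 30 < 100
No further defaults.

30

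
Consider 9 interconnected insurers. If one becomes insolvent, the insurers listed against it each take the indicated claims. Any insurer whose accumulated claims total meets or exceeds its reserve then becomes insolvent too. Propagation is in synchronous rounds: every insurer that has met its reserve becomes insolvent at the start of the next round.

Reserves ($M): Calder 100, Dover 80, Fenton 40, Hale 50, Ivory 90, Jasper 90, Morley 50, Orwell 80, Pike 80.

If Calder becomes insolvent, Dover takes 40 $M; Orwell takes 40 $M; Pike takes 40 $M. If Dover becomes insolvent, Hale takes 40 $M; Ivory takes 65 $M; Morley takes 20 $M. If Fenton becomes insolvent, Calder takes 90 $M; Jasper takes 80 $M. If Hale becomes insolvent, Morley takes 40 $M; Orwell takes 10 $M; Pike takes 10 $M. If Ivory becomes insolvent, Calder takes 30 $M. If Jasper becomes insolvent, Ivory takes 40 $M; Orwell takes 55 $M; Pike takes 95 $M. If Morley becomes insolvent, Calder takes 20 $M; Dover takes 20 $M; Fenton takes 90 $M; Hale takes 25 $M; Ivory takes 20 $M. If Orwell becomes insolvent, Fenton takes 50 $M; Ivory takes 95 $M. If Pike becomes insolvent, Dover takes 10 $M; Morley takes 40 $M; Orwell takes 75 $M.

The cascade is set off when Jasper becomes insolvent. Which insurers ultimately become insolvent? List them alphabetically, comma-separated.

Calder, Fenton, Ivory, Jasper, Orwell, Pike

Round 1 — Jasper becomes insolvent (initial).
  Ivory: +40 → 40 < 90
  Orwell: +55 → 55 < 80
  Pike: +95 → 95 ≥ 80
Round 2 — Pike becomes insolvent.
  Dover: +10 → 10 < 80
  Morley: +40 → 40 < 50
  Orwell: +75 → 130 ≥ 80
Round 3 — Orwell becomes insolvent.
  Fenton: +50 → 50 ≥ 40
  Ivory: +95 → 135 ≥ 90
Round 4 — Fenton, Ivory become insolvent.
  Calder: +90+30 → 120 ≥ 100
Round 5 — Calder becomes insolvent.
  Dover: +40 → 50 < 80
No further insolvencies.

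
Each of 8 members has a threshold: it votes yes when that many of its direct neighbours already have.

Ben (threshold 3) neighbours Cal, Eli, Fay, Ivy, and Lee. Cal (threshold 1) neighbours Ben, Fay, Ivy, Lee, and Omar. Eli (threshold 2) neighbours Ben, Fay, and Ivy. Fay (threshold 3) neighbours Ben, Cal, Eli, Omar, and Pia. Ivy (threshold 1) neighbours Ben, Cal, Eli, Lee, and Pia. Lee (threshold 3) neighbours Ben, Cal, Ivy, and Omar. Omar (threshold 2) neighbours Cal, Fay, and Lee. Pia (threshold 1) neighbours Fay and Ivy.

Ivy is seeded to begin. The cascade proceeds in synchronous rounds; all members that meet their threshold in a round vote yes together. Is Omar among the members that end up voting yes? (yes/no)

no

Round 1 — Ivy votes yes (initial).
Round 2 — checking thresholds:
  Ben: 1 of 5 neighbours < 3, below threshold.
  Cal: 1 of 5 neighbours ≥ 1, votes yes.
  Eli: 1 of 3 neighbours < 2, below threshold.
  Lee: 1 of 4 neighbours < 3, below threshold.
  Pia: 1 of 2 neighbours ≥ 1, votes yes.
Round 3 — no new yes votes; cascade stops.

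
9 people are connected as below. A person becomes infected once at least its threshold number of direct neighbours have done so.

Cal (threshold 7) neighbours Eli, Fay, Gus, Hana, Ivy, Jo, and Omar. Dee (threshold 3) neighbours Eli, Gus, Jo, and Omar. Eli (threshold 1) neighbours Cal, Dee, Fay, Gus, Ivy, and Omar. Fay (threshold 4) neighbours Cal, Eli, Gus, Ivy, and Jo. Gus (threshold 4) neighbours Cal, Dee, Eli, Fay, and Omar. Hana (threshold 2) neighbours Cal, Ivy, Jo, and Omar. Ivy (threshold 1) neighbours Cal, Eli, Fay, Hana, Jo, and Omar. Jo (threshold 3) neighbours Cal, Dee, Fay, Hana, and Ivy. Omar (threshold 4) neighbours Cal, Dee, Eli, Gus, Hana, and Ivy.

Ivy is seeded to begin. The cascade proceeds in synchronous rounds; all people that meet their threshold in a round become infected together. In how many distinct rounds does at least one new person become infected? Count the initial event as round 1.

Round 1 — Ivy becomes infected (initial).
Round 2 — checking thresholds:
  Cal: 1 of 7 neighbours < 7, below threshold.
  Eli: 1 of 6 neighbours ≥ 1, becomes infected.
  Fay: 1 of 5 neighbours < 4, below threshold.
  Hana: 1 of 4 neighbours < 2, below threshold.
  Jo: 1 of 5 neighbours < 3, below threshold.
  Omar: 1 of 6 neighbours < 4, below threshold.
Round 3 — no new infections; cascade stops.

2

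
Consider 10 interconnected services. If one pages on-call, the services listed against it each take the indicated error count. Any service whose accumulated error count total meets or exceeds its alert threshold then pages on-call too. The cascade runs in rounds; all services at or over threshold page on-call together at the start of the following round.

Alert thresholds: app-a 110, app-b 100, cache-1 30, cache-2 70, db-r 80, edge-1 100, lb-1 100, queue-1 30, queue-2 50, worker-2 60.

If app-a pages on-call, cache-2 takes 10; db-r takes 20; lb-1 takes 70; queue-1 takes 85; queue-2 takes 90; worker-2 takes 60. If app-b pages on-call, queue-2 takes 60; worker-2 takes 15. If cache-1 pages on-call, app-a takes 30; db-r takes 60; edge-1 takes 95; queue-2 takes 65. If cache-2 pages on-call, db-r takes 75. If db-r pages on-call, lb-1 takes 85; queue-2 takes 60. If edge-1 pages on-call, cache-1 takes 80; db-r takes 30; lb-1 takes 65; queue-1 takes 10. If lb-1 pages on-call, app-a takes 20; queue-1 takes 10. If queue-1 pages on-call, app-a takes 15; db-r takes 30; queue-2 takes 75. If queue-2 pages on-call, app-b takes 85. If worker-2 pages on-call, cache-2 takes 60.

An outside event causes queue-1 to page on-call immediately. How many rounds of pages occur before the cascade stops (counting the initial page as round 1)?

2

Round 1 — queue-1 pages on-call (initial).
  app-a: +15 → 15 < 110
  db-r: +30 → 30 < 80
  queue-2: +75 → 75 ≥ 50
Round 2 — queue-2 pages on-call.
  app-b: +85 → 85 < 100
No further pages.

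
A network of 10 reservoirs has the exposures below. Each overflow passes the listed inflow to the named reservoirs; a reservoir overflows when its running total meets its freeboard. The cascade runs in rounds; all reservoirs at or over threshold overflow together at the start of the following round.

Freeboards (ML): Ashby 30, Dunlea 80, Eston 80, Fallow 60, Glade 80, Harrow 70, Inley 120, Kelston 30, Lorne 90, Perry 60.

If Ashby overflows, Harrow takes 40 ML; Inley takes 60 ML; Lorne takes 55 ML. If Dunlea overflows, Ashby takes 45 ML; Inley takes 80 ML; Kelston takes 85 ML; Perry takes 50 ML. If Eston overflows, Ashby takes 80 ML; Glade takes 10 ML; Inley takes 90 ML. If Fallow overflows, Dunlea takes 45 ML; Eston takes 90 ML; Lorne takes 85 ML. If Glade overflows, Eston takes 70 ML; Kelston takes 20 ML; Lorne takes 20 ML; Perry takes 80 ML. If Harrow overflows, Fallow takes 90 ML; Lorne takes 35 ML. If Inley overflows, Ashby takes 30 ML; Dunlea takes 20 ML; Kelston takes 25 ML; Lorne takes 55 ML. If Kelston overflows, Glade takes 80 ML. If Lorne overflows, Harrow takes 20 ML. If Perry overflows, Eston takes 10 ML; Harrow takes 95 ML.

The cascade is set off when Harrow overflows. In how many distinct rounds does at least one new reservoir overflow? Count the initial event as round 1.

Round 1 — Harrow overflows (initial).
  Fallow: +90 → 90 ≥ 60
  Lorne: +35 → 35 < 90
Round 2 — Fallow overflows.
  Dunlea: +45 → 45 < 80
  Eston: +90 → 90 ≥ 80
  Lorne: +85 → 120 ≥ 90
Round 3 — Eston, Lorne overflow.
  Ashby: +80 → 80 ≥ 30
  Glade: +10 → 10 < 80
  Inley: +90 → 90 < 120
Round 4 — Ashby overflows.
  Inley: +60 → 150 ≥ 120
Round 5 — Inley overflows.
  Dunlea: +20 → 65 < 80
  Kelston: +25 → 25 < 30
No further overflows.

5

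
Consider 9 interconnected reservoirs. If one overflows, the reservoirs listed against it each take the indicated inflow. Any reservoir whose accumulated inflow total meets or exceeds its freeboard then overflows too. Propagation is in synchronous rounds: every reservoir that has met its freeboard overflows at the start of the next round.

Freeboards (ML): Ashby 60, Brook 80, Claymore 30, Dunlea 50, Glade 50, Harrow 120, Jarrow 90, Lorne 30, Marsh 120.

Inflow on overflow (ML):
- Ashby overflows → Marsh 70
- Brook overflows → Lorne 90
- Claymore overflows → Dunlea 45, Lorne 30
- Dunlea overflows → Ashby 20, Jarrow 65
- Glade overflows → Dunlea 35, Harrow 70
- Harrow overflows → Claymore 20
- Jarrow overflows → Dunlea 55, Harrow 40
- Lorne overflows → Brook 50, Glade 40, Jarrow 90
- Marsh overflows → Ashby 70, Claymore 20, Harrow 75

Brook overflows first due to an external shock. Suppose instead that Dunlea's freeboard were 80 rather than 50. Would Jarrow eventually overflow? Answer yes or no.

yes

With Dunlea's freeboard at 80:
Round 1 — Brook overflows (initial).
  Lorne: +90 → 90 ≥ 30
Round 2 — Lorne overflows.
  Glade: +40 → 40 < 50
  Jarrow: +90 → 90 ≥ 90
Round 3 — Jarrow overflows.
  Dunlea: +55 → 55 < 80
  Harrow: +40 → 40 < 120
No further overflows.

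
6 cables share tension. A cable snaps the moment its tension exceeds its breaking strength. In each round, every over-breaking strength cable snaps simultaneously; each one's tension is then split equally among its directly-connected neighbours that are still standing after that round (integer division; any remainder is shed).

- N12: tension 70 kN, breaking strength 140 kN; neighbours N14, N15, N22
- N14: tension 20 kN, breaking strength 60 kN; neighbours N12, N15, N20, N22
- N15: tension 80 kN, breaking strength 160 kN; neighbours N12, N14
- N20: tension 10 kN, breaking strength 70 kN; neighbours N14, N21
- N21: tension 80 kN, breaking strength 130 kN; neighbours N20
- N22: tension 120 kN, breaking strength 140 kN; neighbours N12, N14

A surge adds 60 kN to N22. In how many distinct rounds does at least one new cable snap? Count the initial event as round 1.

Round 1 — N22 at 180 > 140. N22 snaps.
  N22 sheds 180 kN to N12, N14: 90 each.
    N12: 70+90 = 160 > 140
    N14: 20+90 = 110 > 60
Round 2 — N12, N14 snap.
  N12 sheds 160 kN to N15: 160 each.
    N15: 80+160 = 240 > 160
  N14 sheds 110 kN to N15, N20: 55 each.
    N15: 240+55 = 295 > 160
    N20: 10+55 = 65 ≤ 70
Round 3 — N15 snaps.
  N15 sheds 295 kN: no online neighbours, lost.
No further breaks.

3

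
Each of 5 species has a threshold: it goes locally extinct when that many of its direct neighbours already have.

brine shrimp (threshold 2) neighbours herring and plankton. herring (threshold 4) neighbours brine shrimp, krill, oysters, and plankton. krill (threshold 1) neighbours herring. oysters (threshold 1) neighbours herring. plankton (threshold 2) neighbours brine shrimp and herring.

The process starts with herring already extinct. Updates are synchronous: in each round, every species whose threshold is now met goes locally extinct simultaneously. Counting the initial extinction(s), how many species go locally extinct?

3

Round 1 — herring goes locally extinct (initial).
Round 2 — checking thresholds:
  brine shrimp: 1 of 2 neighbours < 2, below threshold.
  krill: 1 of 1 neighbours ≥ 1, goes locally extinct.
  oysters: 1 of 1 neighbours ≥ 1, goes locally extinct.
  plankton: 1 of 2 neighbours < 2, below threshold.
Round 3 — no new extinctions; cascade stops.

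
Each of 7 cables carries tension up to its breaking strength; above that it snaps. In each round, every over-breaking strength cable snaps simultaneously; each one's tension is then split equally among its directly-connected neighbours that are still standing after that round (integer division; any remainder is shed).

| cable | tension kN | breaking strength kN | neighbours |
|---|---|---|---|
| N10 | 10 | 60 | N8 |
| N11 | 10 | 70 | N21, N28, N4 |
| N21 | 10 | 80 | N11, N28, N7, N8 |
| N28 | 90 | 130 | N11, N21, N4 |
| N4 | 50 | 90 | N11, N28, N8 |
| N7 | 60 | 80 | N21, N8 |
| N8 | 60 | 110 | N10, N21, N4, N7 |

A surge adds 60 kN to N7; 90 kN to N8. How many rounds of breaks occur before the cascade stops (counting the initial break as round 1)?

Round 1 — N7 at 120 > 80; N8 at 150 > 110. N7, N8 snap.
  N7 sheds 120 kN to N21: 120 each.
    N21: 10+120 = 130 > 80
  N8 sheds 150 kN to N10, N21, N4: 50 each.
    N10: 10+50 = 60 ≤ 60
    N21: 130+50 = 180 > 80
    N4: 50+50 = 100 > 90
Round 2 — N21, N4 snap.
  N21 sheds 180 kN to N11, N28: 90 each.
    N11: 10+90 = 100 > 70
    N28: 90+90 = 180 > 130
  N4 sheds 100 kN to N11, N28: 50 each.
    N11: 100+50 = 150 > 70
    N28: 180+50 = 230 > 130
Round 3 — N11, N28 snap.
  N11 sheds 150 kN: no online neighbours, lost.
  N28 sheds 230 kN: no online neighbours, lost.
No further breaks.

3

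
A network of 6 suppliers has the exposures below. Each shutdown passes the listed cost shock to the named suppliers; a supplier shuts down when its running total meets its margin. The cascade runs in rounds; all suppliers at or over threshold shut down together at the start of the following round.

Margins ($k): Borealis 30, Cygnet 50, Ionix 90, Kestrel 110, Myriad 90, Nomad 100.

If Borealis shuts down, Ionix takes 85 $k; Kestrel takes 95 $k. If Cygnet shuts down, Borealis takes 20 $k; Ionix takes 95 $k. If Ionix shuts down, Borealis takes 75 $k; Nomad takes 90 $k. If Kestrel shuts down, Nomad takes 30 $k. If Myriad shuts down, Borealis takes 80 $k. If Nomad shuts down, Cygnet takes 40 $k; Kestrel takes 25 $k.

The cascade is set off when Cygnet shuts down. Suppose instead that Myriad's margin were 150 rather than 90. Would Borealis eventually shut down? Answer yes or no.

yes

With Myriad's margin at 150:
Round 1 — Cygnet shuts down (initial).
  Borealis: +20 → 20 < 30
  Ionix: +95 → 95 ≥ 90
Round 2 — Ionix shuts down.
  Borealis: +75 → 95 ≥ 30
  Nomad: +90 → 90 < 100
Round 3 — Borealis shuts down.
  Kestrel: +95 → 95 < 110
No further shutdowns.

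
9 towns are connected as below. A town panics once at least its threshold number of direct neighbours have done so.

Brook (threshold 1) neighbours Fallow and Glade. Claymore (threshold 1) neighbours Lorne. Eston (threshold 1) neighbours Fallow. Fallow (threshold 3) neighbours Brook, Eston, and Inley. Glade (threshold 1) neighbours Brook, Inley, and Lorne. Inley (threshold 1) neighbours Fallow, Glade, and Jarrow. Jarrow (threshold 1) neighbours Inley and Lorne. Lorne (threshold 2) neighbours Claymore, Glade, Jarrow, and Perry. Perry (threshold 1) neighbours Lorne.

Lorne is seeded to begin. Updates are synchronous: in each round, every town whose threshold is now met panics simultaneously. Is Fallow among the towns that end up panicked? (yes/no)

no

Round 1 — Lorne panics (initial).
Round 2 — checking thresholds:
  Claymore: 1 of 1 neighbours ≥ 1, panics.
  Glade: 1 of 3 neighbours ≥ 1, panics.
  Jarrow: 1 of 2 neighbours ≥ 1, panics.
  Perry: 1 of 1 neighbours ≥ 1, panics.
Round 3 — checking thresholds:
  Brook: 1 of 2 neighbours ≥ 1, panics.
  Inley: 2 of 3 neighbours ≥ 1, panics.
Round 4 — no new panics; cascade stops.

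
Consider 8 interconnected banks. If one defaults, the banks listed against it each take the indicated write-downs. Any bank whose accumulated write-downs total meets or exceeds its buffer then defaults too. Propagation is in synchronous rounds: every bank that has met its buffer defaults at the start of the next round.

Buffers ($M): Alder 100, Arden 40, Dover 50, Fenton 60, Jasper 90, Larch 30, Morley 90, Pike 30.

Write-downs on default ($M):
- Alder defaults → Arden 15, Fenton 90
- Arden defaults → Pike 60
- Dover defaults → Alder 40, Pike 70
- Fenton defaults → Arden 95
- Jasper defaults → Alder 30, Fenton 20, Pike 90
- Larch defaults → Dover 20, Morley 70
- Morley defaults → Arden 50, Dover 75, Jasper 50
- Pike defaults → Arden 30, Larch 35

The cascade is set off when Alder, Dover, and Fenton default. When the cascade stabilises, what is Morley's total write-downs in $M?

Round 1 — Alder, Dover, Fenton default (initial).
  Arden: +15+95 → 110 ≥ 40
  Pike: +70 → 70 ≥ 30
Round 2 — Arden, Pike default.
  Larch: +35 → 35 ≥ 30
Round 3 — Larch defaults.
  Morley: +70 → 70 < 90
No further defaults.

70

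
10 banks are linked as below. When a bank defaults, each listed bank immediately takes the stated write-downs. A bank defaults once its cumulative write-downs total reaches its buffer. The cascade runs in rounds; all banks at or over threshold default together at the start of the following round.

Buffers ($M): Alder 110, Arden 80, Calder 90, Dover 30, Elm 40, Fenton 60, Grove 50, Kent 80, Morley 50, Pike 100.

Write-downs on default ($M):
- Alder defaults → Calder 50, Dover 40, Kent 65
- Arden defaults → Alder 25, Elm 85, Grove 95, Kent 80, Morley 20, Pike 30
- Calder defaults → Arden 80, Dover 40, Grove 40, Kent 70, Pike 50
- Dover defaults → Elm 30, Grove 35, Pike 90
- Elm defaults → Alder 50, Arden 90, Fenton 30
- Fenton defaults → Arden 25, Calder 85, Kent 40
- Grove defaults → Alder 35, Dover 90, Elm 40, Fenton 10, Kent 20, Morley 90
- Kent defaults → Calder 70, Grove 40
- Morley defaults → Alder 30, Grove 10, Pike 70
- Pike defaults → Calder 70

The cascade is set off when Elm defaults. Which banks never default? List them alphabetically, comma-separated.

Fenton

Round 1 — Elm defaults (initial).
  Alder: +50 → 50 < 110
  Arden: +90 → 90 ≥ 80
  Fenton: +30 → 30 < 60
Round 2 — Arden defaults.
  Alder: +25 → 75 < 110
  Grove: +95 → 95 ≥ 50
  Kent: +80 → 80 ≥ 80
  Morley: +20 → 20 < 50
  Pike: +30 → 30 < 100
Round 3 — Grove, Kent default.
  Alder: +35 → 110 ≥ 110
  Calder: +70 → 70 < 90
  Dover: +90 → 90 ≥ 30
  Fenton: +10 → 40 < 60
  Morley: +90 → 110 ≥ 50
Round 4 — Alder, Dover, Morley default.
  Calder: +50 → 120 ≥ 90
  Pike: +90+70 → 190 ≥ 100
Round 5 — Calder, Pike default.
No further defaults.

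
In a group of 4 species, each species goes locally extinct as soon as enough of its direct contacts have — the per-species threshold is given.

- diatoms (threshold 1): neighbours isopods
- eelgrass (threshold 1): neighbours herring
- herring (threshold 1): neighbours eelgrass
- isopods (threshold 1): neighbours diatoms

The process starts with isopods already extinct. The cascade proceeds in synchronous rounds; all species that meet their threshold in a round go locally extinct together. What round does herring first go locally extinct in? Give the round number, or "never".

Round 1 — isopods goes locally extinct (initial).
Round 2 — checking thresholds:
  diatoms: 1 of 1 neighbours ≥ 1, goes locally extinct.
Round 3 — no new extinctions; cascade stops.

never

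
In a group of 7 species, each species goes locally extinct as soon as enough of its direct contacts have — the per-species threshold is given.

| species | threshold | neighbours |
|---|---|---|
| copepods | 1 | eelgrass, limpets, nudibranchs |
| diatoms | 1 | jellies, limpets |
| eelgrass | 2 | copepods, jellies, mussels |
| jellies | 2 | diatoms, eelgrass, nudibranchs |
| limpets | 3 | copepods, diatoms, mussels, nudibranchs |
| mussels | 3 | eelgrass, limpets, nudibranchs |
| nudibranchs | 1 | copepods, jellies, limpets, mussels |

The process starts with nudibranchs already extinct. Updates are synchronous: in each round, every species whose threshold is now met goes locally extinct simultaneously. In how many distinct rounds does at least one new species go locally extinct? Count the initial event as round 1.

Round 1 — nudibranchs goes locally extinct (initial).
Round 2 — checking thresholds:
  copepods: 1 of 3 neighbours ≥ 1, goes locally extinct.
  jellies: 1 of 3 neighbours < 2, holds.
  limpets: 1 of 4 neighbours < 3, holds.
  mussels: 1 of 3 neighbours < 3, holds.
Round 3 — no new extinctions; cascade stops.

2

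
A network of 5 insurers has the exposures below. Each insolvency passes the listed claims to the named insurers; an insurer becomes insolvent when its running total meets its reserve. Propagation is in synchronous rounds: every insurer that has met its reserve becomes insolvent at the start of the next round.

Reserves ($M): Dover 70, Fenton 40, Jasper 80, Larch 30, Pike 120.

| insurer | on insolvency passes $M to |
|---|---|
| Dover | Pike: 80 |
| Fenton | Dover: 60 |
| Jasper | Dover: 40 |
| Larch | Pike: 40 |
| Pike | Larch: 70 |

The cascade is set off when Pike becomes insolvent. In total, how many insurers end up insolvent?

Round 1 — Pike becomes insolvent (initial).
  Larch: +70 → 70 ≥ 30
Round 2 — Larch becomes insolvent.
No further insolvencies.

2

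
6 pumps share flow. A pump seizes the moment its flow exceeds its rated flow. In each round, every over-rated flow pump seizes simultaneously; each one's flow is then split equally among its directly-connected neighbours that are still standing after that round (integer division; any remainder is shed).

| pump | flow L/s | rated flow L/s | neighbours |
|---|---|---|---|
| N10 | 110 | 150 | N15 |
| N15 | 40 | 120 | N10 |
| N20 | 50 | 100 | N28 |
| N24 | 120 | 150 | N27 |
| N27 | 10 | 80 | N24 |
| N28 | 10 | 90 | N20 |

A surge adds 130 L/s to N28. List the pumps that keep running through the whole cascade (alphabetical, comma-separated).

Round 1 — N28 at 140 > 90. N28 seizes.
  N28 sheds 140 L/s to N20: 140 each.
    N20: 50+140 = 190 > 100
Round 2 — N20 seizes.
  N20 sheds 190 L/s: no online neighbours, lost.
No further seizures.

N10, N15, N24, N27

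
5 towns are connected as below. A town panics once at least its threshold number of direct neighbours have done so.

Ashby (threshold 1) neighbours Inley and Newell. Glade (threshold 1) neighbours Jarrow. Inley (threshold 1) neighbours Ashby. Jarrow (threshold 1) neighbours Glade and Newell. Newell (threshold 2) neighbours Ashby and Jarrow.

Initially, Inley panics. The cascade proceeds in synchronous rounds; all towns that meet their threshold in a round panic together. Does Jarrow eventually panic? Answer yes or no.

Round 1 — Inley panics (initial).
Round 2 — checking thresholds:
  Ashby: 1 of 2 neighbours ≥ 1, panics.
Round 3 — no new panics; cascade stops.

no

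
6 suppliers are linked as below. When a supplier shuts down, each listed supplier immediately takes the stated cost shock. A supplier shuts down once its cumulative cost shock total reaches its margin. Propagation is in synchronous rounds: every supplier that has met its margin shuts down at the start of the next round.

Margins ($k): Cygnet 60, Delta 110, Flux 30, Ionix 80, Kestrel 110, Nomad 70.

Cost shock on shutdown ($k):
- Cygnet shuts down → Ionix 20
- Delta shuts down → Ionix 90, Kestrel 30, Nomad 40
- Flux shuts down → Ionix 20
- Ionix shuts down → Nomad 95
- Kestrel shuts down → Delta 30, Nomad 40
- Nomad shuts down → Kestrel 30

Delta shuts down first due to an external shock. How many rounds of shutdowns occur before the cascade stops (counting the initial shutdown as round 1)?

3

Round 1 — Delta shuts down (initial).
  Ionix: +90 → 90 ≥ 80
  Kestrel: +30 → 30 < 110
  Nomad: +40 → 40 < 70
Round 2 — Ionix shuts down.
  Nomad: +95 → 135 ≥ 70
Round 3 — Nomad shuts down.
  Kestrel: +30 → 60 < 110
No further shutdowns.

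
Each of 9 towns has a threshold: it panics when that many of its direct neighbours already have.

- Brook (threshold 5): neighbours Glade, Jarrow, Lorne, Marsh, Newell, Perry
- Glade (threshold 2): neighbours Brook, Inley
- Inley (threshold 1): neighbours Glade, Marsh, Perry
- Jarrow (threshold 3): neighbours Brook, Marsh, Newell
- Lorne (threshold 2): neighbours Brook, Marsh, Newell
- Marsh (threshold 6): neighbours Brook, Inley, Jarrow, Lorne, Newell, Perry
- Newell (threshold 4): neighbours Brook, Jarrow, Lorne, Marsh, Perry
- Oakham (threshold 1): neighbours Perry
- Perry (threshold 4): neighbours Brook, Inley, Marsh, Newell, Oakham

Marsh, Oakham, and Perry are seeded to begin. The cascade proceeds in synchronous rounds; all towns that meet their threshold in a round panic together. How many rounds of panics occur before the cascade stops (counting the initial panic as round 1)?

Round 1 — Marsh, Oakham, Perry panic (initial).
Round 2 — checking thresholds:
  Brook: 2 of 6 neighbours < 5, below threshold.
  Inley: 2 of 3 neighbours ≥ 1, panics.
  Jarrow: 1 of 3 neighbours < 3, below threshold.
  Lorne: 1 of 3 neighbours < 2, below threshold.
  Newell: 2 of 5 neighbours < 4, below threshold.
Round 3 — no new panics; cascade stops.

2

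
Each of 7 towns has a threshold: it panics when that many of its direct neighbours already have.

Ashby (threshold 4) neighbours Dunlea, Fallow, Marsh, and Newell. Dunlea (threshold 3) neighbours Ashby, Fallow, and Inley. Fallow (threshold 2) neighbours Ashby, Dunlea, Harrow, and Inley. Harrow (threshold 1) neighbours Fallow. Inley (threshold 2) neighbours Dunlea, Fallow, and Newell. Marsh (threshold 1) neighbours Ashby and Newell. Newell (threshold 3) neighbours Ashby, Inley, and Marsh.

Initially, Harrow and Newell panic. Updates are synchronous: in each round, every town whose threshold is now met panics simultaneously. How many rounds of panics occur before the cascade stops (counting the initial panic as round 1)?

2

Round 1 — Harrow, Newell panic (initial).
Round 2 — checking thresholds:
  Ashby: 1 of 4 neighbours < 4, not yet.
  Fallow: 1 of 4 neighbours < 2, not yet.
  Inley: 1 of 3 neighbours < 2, not yet.
  Marsh: 1 of 2 neighbours ≥ 1, panics.
Round 3 — no new panics; cascade stops.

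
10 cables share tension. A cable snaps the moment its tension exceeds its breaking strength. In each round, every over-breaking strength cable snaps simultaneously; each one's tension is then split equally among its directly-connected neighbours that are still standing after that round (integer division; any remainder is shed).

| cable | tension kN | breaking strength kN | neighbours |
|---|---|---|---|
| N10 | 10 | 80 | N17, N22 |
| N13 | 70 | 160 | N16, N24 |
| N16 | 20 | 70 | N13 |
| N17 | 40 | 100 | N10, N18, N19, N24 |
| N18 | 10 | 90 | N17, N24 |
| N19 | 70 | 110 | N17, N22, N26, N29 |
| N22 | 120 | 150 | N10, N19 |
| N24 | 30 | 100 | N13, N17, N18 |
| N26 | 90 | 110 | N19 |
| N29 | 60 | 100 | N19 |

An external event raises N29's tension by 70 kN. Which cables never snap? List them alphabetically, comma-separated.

N13, N16, N18, N24

Round 1 — N29 at 130 > 100. N29 snaps.
  N29 sheds 130 kN to N19: 130 each.
    N19: 70+130 = 200 > 110
Round 2 — N19 snaps.
  N19 sheds 200 kN to N17, N22, N26: 66 each (2 lost).
    N17: 40+66 = 106 > 100
    N22: 120+66 = 186 > 150
    N26: 90+66 = 156 > 110
Round 3 — N17, N22, N26 snap.
  N17 sheds 106 kN to N10, N18, N24: 35 each (1 lost).
    N10: 10+35 = 45 ≤ 80
    N18: 10+35 = 45 ≤ 90
    N24: 30+35 = 65 ≤ 100
  N22 sheds 186 kN to N10: 186 each.
    N10: 45+186 = 231 > 80
  N26 sheds 156 kN: no online neighbours, lost.
Round 4 — N10 snaps.
  N10 sheds 231 kN: no online neighbours, lost.
No further breaks.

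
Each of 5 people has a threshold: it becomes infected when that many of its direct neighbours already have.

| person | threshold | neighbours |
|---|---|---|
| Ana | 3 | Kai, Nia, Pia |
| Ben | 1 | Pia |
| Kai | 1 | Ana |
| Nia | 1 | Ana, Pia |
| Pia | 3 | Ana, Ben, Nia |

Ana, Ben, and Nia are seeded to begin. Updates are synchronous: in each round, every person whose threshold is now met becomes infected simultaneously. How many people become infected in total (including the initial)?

Round 1 — Ana, Ben, Nia become infected (initial).
Round 2 — checking thresholds:
  Kai: 1 of 1 neighbours ≥ 1, becomes infected.
  Pia: 3 of 3 neighbours ≥ 3, becomes infected.
Round 3 — no new infections; cascade stops.

5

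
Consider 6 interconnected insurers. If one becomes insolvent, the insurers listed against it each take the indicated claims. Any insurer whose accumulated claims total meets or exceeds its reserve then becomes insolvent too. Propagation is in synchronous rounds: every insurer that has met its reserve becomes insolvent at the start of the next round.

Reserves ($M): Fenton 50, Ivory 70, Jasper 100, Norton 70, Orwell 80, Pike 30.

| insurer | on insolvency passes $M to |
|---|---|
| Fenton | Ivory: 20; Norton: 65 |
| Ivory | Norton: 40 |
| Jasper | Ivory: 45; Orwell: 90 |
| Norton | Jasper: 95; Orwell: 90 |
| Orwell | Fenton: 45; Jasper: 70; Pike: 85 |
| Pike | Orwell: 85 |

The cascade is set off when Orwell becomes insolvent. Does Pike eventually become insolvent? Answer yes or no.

Round 1 — Orwell becomes insolvent (initial).
  Fenton: +45 → 45 < 50
  Jasper: +70 → 70 < 100
  Pike: +85 → 85 ≥ 30
Round 2 — Pike becomes insolvent.
No further insolvencies.

yes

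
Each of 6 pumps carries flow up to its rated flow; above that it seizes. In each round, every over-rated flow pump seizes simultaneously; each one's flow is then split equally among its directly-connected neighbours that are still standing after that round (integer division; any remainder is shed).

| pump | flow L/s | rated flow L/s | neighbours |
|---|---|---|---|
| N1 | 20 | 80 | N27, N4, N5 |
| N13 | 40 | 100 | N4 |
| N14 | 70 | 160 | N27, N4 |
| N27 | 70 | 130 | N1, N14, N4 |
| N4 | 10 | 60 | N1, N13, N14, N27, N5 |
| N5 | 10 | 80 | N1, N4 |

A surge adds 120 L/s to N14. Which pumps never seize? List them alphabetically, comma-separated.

N13

Round 1 — N14 at 190 > 160. N14 seizes.
  N14 sheds 190 L/s to N27, N4: 95 each.
    N27: 70+95 = 165 > 130
    N4: 10+95 = 105 > 60
Round 2 — N27, N4 seize.
  N27 sheds 165 L/s to N1: 165 each.
    N1: 20+165 = 185 > 80
  N4 sheds 105 L/s to N1, N13, N5: 35 each.
    N1: 185+35 = 220 > 80
    N13: 40+35 = 75 ≤ 100
    N5: 10+35 = 45 ≤ 80
Round 3 — N1 seizes.
  N1 sheds 220 L/s to N5: 220 each.
    N5: 45+220 = 265 > 80
Round 4 — N5 seizes.
  N5 sheds 265 L/s: no online neighbours, lost.
No further seizures.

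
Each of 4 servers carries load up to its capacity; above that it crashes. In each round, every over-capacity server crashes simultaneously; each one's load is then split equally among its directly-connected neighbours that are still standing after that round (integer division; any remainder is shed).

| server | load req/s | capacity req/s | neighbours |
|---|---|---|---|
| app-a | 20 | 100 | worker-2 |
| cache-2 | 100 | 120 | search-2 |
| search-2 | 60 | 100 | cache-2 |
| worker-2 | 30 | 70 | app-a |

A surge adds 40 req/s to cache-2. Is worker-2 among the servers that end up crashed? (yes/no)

Round 1 — cache-2 at 140 > 120. cache-2 crashes.
  cache-2 sheds 140 req/s to search-2: 140 each.
    search-2: 60+140 = 200 > 100
Round 2 — search-2 crashes.
  search-2 sheds 200 req/s: no online neighbours, lost.
No further crashes.

no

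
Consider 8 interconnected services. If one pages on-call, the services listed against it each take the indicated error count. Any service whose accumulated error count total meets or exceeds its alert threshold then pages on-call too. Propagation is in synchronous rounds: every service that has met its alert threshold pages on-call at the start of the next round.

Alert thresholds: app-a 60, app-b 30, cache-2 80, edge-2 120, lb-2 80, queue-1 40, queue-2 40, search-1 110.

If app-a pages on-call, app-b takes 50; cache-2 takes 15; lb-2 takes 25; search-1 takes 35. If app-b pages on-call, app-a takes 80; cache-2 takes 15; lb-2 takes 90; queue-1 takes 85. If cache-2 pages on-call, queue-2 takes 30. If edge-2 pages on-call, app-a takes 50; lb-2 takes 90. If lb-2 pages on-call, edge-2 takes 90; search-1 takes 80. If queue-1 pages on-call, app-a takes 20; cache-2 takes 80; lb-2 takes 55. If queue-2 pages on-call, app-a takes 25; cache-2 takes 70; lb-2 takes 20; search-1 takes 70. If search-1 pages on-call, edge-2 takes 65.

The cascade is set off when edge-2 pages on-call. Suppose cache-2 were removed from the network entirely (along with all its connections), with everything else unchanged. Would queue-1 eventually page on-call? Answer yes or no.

With cache-2 removed:
Round 1 — edge-2 pages on-call (initial).
  app-a: +50 → 50 < 60
  lb-2: +90 → 90 ≥ 80
Round 2 — lb-2 pages on-call.
  search-1: +80 → 80 < 110
No further pages.

no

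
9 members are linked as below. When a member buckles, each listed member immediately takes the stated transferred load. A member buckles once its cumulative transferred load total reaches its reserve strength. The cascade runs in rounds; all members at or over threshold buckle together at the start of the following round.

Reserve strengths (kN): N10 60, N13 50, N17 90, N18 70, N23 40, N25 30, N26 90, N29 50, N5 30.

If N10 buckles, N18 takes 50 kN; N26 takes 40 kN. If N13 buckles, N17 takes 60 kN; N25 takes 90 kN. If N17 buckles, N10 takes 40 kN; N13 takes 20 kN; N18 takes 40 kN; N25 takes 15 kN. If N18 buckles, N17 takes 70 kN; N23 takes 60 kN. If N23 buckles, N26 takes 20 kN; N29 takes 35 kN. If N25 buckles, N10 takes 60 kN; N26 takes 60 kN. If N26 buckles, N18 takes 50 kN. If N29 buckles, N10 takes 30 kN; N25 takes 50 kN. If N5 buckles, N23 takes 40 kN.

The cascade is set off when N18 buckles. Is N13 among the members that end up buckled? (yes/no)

Round 1 — N18 buckles (initial).
  N17: +70 → 70 < 90
  N23: +60 → 60 ≥ 40
Round 2 — N23 buckles.
  N26: +20 → 20 < 90
  N29: +35 → 35 < 50
No further bucklings.

no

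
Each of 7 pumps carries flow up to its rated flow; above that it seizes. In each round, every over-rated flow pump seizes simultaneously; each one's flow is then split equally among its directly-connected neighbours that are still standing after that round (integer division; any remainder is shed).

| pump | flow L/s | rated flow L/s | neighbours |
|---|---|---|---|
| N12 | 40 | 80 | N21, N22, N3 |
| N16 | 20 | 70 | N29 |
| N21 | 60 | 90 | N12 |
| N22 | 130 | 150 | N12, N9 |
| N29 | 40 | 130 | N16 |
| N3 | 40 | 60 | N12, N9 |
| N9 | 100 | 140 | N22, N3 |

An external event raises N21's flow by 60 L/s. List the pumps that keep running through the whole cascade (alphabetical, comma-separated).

N16, N29

Round 1 — N21 at 120 > 90. N21 seizes.
  N21 sheds 120 L/s to N12: 120 each.
    N12: 40+120 = 160 > 80
Round 2 — N12 seizes.
  N12 sheds 160 L/s to N22, N3: 80 each.
    N22: 130+80 = 210 > 150
    N3: 40+80 = 120 > 60
Round 3 — N22, N3 seize.
  N22 sheds 210 L/s to N9: 210 each.
    N9: 100+210 = 310 > 140
  N3 sheds 120 L/s to N9: 120 each.
    N9: 310+120 = 430 > 140
Round 4 — N9 seizes.
  N9 sheds 430 L/s: no online neighbours, lost.
No further seizures.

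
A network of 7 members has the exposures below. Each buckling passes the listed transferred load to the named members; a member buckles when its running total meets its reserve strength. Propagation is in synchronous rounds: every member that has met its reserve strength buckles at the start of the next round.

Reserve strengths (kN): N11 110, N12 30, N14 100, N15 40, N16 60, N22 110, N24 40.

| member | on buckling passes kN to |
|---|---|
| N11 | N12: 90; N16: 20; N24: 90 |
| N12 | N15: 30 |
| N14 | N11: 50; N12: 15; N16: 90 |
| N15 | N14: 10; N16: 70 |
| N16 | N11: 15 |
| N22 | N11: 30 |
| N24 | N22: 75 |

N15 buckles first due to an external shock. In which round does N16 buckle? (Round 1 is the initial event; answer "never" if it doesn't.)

Round 1 — N15 buckles (initial).
  N14: +10 → 10 < 100
  N16: +70 → 70 ≥ 60
Round 2 — N16 buckles.
  N11: +15 → 15 < 110
No further bucklings.

2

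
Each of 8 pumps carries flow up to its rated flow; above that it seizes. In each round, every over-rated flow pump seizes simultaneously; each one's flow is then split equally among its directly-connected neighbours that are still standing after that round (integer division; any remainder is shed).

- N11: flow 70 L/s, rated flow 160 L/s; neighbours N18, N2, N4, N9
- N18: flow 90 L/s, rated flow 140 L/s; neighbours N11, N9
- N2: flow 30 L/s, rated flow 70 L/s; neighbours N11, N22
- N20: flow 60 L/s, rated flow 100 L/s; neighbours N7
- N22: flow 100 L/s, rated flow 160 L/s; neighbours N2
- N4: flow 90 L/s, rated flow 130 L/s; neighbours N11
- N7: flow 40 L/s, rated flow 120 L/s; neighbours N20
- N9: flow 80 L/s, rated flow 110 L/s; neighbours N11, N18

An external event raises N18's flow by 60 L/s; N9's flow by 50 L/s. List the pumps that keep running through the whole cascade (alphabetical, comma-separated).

N20, N7

Round 1 — N18 at 150 > 140; N9 at 130 > 110. N18, N9 seize.
  N18 sheds 150 L/s to N11: 150 each.
    N11: 70+150 = 220 > 160
  N9 sheds 130 L/s to N11: 130 each.
    N11: 220+130 = 350 > 160
Round 2 — N11 seizes.
  N11 sheds 350 L/s to N2, N4: 175 each.
    N2: 30+175 = 205 > 70
    N4: 90+175 = 265 > 130
Round 3 — N2, N4 seize.
  N2 sheds 205 L/s to N22: 205 each.
    N22: 100+205 = 305 > 160
  N4 sheds 265 L/s: no online neighbours, lost.
Round 4 — N22 seizes.
  N22 sheds 305 L/s: no online neighbours, lost.
No further seizures.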